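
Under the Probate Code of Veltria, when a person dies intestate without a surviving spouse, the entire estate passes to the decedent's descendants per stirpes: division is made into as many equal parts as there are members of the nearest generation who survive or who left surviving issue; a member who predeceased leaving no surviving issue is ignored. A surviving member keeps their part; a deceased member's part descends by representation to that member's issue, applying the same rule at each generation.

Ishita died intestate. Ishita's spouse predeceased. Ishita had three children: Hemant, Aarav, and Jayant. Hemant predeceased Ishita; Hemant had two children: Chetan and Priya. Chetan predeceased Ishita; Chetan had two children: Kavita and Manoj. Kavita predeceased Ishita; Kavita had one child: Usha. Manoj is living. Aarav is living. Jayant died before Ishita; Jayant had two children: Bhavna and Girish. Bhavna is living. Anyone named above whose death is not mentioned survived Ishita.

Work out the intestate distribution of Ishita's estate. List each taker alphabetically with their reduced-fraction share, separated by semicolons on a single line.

Aarav 1/3; Bhavna 1/6; Girish 1/6; Manoj 1/12; Priya 1/6; Usha 1/12

There is no surviving spouse, so the entire estate passes to Ishita's descendants per stirpes.
The estate is divided into 3 equal shares of 1/3 among Hemant, Aarav, Jayant.
Hemant predeceased; the 1/3 allotted to Hemant's branch passes to Hemant's issue by representation.
The 1/3 is divided into 2 equal shares of 1/6 among Chetan, Priya.
Chetan predeceased; the 1/6 allotted to Chetan's branch passes to Chetan's issue by representation.
The 1/6 is divided into 2 equal shares of 1/12 among Kavita, Manoj.
Kavita predeceased; the 1/12 allotted to Kavita's branch passes to Kavita's issue by representation.
Usha is the sole taker at this level and receives the full 1/12.
Manoj is living and takes 1/12.
Priya is living and takes 1/6.
Aarav is living and takes 1/3.
Jayant predeceased; the 1/3 allotted to Jayant's branch passes to Jayant's issue by representation.
The 1/3 is divided into 2 equal shares of 1/6 among Bhavna, Girish.
Bhavna is living and takes 1/6.
Girish is living and takes 1/6.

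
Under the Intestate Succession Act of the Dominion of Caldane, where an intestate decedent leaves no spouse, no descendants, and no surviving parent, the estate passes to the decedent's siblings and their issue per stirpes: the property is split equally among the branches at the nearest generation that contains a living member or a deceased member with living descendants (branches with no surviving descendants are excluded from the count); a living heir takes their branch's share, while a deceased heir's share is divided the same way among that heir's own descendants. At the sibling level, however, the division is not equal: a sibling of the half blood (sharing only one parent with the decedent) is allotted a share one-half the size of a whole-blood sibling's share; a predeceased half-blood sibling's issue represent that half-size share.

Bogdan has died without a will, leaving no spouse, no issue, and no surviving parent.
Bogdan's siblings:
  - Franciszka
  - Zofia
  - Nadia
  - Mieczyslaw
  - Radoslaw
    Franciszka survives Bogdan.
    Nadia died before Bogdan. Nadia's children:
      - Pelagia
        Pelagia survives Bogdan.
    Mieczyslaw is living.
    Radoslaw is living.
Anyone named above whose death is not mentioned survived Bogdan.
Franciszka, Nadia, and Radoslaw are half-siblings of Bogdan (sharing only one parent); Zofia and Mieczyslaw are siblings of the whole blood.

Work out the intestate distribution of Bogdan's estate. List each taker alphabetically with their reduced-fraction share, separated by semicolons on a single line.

Franciszka 1/7; Mieczyslaw 2/7; Pelagia 1/7; Radoslaw 1/7; Zofia 2/7

No spouse, descendants, or parent survives, so the estate passes to Bogdan's siblings per stirpes.
Half-blood siblings count for one-half the weight of whole-blood siblings at the initial division.
Dividing 1 in proportion to weights (total weight 7/2): Franciszka (weight 1/2) → 1/7; Zofia (weight 1) → 2/7; Nadia (weight 1/2) → 1/7; Mieczyslaw (weight 1) → 2/7; Radoslaw (weight 1/2) → 1/7.
Franciszka is living and takes 1/7.
Zofia is living and takes 2/7.
Nadia predeceased; the 1/7 allotted to Nadia's branch passes to Nadia's issue by representation.
Pelagia is the sole taker at this level and receives the full 1/7.
Mieczyslaw is living and takes 2/7.
Radoslaw is living and takes 1/7.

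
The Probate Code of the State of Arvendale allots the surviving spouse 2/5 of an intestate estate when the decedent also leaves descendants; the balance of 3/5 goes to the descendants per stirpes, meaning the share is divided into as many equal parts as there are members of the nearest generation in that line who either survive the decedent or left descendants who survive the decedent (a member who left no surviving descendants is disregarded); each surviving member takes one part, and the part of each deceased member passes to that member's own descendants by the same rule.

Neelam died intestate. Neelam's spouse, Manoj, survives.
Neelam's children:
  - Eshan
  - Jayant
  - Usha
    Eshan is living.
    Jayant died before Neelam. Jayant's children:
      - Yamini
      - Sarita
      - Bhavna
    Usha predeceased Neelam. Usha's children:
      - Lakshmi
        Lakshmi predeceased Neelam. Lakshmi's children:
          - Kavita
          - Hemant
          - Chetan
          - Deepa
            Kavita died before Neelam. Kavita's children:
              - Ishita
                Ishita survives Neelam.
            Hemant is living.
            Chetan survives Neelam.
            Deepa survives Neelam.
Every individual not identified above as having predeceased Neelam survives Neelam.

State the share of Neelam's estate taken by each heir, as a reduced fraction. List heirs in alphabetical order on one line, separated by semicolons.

Bhavna 1/15; Chetan 1/20; Deepa 1/20; Eshan 1/5; Hemant 1/20; Ishita 1/20; Manoj 2/5; Sarita 1/15; Yamini 1/15

Manoj, as surviving spouse, takes 2/5.
The remaining 3/5 passes to Neelam's descendants per stirpes.
The 3/5 is divided into 3 equal shares of 1/5 among Eshan, Jayant, Usha.
Eshan is living and takes 1/5.
Jayant predeceased; the 1/5 allotted to Jayant's branch passes to Jayant's issue by representation.
The 1/5 is divided into 3 equal shares of 1/15 among Yamini, Sarita, Bhavna.
Yamini is living and takes 1/15.
Sarita is living and takes 1/15.
Bhavna is living and takes 1/15.
Usha predeceased; the 1/5 allotted to Usha's branch passes to Usha's issue by representation.
Lakshmi's line is the sole branch at this level, so the full 1/5 passes to Lakshmi's issue by representation.
The 1/5 is divided into 4 equal shares of 1/20 among Kavita, Hemant, Chetan, Deepa.
Kavita predeceased; the 1/20 allotted to Kavita's branch passes to Kavita's issue by representation.
Ishita is the sole taker at this level and receives the full 1/20.
Hemant is living and takes 1/20.
Chetan is living and takes 1/20.
Deepa is living and takes 1/20.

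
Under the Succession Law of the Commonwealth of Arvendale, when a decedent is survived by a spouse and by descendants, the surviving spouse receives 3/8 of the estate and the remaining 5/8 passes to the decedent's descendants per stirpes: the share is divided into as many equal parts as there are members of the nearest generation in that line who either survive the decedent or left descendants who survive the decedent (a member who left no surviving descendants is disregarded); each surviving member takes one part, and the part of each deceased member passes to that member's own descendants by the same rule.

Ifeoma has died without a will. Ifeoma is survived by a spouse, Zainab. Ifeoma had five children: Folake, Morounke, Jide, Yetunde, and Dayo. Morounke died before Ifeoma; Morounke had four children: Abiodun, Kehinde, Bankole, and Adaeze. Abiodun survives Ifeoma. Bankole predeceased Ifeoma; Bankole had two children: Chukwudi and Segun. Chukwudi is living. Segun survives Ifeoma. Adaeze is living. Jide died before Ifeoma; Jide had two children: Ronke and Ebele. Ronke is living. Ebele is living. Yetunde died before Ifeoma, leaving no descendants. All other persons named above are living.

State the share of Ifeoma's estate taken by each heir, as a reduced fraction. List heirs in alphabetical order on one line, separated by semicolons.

Abiodun 5/128; Adaeze 5/128; Chukwudi 5/256; Dayo 5/32; Ebele 5/64; Folake 5/32; Kehinde 5/128; Ronke 5/64; Segun 5/256; Zainab 3/8

Zainab, as surviving spouse, takes 3/8.
The remaining 5/8 passes to Ifeoma's descendants per stirpes.
Yetunde left no surviving issue, so that branch lapses and is disregarded.
The 5/8 is divided into 4 equal shares of 5/32 among Folake, Morounke, Jide, Dayo.
Folake is living and takes 5/32.
Morounke predeceased; the 5/32 allotted to Morounke's branch passes to Morounke's issue by representation.
The 5/32 is divided into 4 equal shares of 5/128 among Abiodun, Kehinde, Bankole, Adaeze.
Abiodun is living and takes 5/128.
Kehinde is living and takes 5/128.
Bankole predeceased; the 5/128 allotted to Bankole's branch passes to Bankole's issue by representation.
The 5/128 is divided into 2 equal shares of 5/256 among Chukwudi, Segun.
Chukwudi is living and takes 5/256.
Segun is living and takes 5/256.
Adaeze is living and takes 5/128.
Jide predeceased; the 5/32 allotted to Jide's branch passes to Jide's issue by representation.
The 5/32 is divided into 2 equal shares of 5/64 among Ronke, Ebele.
Ronke is living and takes 5/64.
Ebele is living and takes 5/64.
Dayo is living and takes 5/32.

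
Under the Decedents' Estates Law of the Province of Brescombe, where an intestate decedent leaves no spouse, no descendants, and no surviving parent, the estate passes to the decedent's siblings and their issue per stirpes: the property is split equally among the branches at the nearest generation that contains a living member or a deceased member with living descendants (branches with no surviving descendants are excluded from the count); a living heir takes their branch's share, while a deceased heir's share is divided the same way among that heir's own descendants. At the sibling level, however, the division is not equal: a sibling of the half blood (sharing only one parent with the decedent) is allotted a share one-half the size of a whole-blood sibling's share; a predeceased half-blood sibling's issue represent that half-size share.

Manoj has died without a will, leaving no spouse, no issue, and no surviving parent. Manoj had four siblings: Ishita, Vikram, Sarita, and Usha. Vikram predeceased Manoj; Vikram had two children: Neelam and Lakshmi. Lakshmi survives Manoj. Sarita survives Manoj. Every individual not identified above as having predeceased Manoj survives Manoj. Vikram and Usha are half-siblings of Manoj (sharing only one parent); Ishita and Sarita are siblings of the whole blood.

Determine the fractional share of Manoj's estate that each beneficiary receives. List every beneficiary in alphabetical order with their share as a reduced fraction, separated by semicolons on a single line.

Ishita 1/3; Lakshmi 1/12; Neelam 1/12; Sarita 1/3; Usha 1/6

No spouse, descendants, or parent survives, so the estate passes to Manoj's siblings per stirpes.
Half-blood siblings count for one-half the weight of whole-blood siblings at the initial division.
Dividing 1 in proportion to weights (total weight 3): Ishita (weight 1) → 1/3; Vikram (weight 1/2) → 1/6; Sarita (weight 1) → 1/3; Usha (weight 1/2) → 1/6.
Ishita is living and takes 1/3.
Vikram predeceased; the 1/6 allotted to Vikram's branch passes to Vikram's issue by representation.
The 1/6 is divided into 2 equal shares of 1/12 among Neelam, Lakshmi.
Neelam is living and takes 1/12.
Lakshmi is living and takes 1/12.
Sarita is living and takes 1/3.
Usha is living and takes 1/6.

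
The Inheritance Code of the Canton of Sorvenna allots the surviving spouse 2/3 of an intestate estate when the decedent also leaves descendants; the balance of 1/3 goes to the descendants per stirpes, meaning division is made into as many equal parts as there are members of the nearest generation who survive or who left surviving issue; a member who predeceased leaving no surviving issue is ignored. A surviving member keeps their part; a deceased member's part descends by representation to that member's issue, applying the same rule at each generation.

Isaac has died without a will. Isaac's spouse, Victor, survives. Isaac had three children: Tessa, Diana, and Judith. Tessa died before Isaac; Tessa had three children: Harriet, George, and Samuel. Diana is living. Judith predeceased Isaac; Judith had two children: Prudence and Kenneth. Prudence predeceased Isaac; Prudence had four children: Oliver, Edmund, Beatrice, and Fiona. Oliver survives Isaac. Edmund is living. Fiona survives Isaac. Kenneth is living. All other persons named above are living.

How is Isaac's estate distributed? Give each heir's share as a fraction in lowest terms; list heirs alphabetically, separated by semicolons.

Victor, as surviving spouse, takes 2/3.
The remaining 1/3 passes to Isaac's descendants per stirpes.
The 1/3 is divided into 3 equal shares of 1/9 among Tessa, Diana, Judith.
Tessa predeceased; the 1/9 allotted to Tessa's branch passes to Tessa's issue by representation.
The 1/9 is divided into 3 equal shares of 1/27 among Harriet, George, Samuel.
Harriet is living and takes 1/27.
George is living and takes 1/27.
Samuel is living and takes 1/27.
Diana is living and takes 1/9.
Judith predeceased; the 1/9 allotted to Judith's branch passes to Judith's issue by representation.
The 1/9 is divided into 2 equal shares of 1/18 among Prudence, Kenneth.
Prudence predeceased; the 1/18 allotted to Prudence's branch passes to Prudence's issue by representation.
The 1/18 is divided into 4 equal shares of 1/72 among Oliver, Edmund, Beatrice, Fiona.
Oliver is living and takes 1/72.
Edmund is living and takes 1/72.
Beatrice is living and takes 1/72.
Fiona is living and takes 1/72.
Kenneth is living and takes 1/18.

Beatrice 1/72; Diana 1/9; Edmund 1/72; Fiona 1/72; George 1/27; Harriet 1/27; Kenneth 1/18; Oliver 1/72; Samuel 1/27; Victor 2/3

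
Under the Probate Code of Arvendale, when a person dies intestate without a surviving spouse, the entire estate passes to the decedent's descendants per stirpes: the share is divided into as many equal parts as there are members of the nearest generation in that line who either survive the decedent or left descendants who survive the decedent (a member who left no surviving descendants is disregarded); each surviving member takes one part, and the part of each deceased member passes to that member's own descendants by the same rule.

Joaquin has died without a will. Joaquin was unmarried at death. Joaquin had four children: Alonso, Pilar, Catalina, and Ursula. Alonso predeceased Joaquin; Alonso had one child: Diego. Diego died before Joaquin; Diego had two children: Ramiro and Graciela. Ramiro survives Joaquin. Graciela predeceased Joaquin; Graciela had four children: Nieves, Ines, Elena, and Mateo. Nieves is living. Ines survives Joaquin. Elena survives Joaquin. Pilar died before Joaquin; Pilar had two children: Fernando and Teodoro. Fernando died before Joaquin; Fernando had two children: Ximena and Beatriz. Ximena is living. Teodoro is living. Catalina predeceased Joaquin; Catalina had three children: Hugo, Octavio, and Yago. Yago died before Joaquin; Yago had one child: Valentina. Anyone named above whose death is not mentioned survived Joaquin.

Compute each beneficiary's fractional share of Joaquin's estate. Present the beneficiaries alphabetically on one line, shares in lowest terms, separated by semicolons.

There is no surviving spouse, so the entire estate passes to Joaquin's descendants per stirpes.
The estate is divided into 4 equal shares of 1/4 among Alonso, Pilar, Catalina, Ursula.
Alonso predeceased; the 1/4 allotted to Alonso's branch passes to Alonso's issue by representation.
Diego's line is the sole branch at this level, so the full 1/4 passes to Diego's issue by representation.
The 1/4 is divided into 2 equal shares of 1/8 among Ramiro, Graciela.
Ramiro is living and takes 1/8.
Graciela predeceased; the 1/8 allotted to Graciela's branch passes to Graciela's issue by representation.
The 1/8 is divided into 4 equal shares of 1/32 among Nieves, Ines, Elena, Mateo.
Nieves is living and takes 1/32.
Ines is living and takes 1/32.
Elena is living and takes 1/32.
Mateo is living and takes 1/32.
Pilar predeceased; the 1/4 allotted to Pilar's branch passes to Pilar's issue by representation.
The 1/4 is divided into 2 equal shares of 1/8 among Fernando, Teodoro.
Fernando predeceased; the 1/8 allotted to Fernando's branch passes to Fernando's issue by representation.
The 1/8 is divided into 2 equal shares of 1/16 among Ximena, Beatriz.
Ximena is living and takes 1/16.
Beatriz is living and takes 1/16.
Teodoro is living and takes 1/8.
Catalina predeceased; the 1/4 allotted to Catalina's branch passes to Catalina's issue by representation.
The 1/4 is divided into 3 equal shares of 1/12 among Hugo, Octavio, Yago.
Hugo is living and takes 1/12.
Octavio is living and takes 1/12.
Yago predeceased; the 1/12 allotted to Yago's branch passes to Yago's issue by representation.
Valentina is the sole taker at this level and receives the full 1/12.
Ursula is living and takes 1/4.

Beatriz 1/16; Elena 1/32; Hugo 1/12; Ines 1/32; Mateo 1/32; Nieves 1/32; Octavio 1/12; Ramiro 1/8; Teodoro 1/8; Ursula 1/4; Valentina 1/12; Ximena 1/16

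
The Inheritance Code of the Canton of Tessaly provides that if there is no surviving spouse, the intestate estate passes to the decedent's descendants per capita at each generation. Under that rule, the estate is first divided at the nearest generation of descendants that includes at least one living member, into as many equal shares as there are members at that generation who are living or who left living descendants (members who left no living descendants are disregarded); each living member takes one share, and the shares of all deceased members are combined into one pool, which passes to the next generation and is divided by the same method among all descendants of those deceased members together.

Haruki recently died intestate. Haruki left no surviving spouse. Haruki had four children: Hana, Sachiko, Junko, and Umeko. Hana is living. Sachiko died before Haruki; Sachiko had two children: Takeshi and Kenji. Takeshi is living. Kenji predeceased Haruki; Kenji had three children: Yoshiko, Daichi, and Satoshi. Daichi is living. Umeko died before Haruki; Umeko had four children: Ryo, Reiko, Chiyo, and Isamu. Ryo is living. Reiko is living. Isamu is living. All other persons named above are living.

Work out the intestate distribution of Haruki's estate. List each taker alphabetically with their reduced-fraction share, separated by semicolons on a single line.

There is no surviving spouse, so the entire estate passes to Haruki's descendants per capita at each generation.
At generation 1 (Hana, Sachiko, Junko, Umeko) there are 4 shares of (1)/4 = 1/4 each.
Living: Hana and Junko — each takes 1/4.
Deceased: Sachiko and Umeko. Their combined 1/2 is pooled and carried to generation 2.
At generation 2 (Takeshi, Kenji, Ryo, Reiko, Chiyo, Isamu) there are 6 shares of (1/2)/6 = 1/12 each.
Living: Takeshi, Ryo, Reiko, Chiyo, and Isamu — each takes 1/12.
Deceased: Kenji. That 1/12 share is carried to generation 3.
At generation 3 (Yoshiko, Daichi, Satoshi) there are 3 shares of (1/12)/3 = 1/36 each.
Living: Yoshiko, Daichi, and Satoshi — each takes 1/36.

Chiyo 1/12; Daichi 1/36; Hana 1/4; Isamu 1/12; Junko 1/4; Reiko 1/12; Ryo 1/12; Satoshi 1/36; Takeshi 1/12; Yoshiko 1/36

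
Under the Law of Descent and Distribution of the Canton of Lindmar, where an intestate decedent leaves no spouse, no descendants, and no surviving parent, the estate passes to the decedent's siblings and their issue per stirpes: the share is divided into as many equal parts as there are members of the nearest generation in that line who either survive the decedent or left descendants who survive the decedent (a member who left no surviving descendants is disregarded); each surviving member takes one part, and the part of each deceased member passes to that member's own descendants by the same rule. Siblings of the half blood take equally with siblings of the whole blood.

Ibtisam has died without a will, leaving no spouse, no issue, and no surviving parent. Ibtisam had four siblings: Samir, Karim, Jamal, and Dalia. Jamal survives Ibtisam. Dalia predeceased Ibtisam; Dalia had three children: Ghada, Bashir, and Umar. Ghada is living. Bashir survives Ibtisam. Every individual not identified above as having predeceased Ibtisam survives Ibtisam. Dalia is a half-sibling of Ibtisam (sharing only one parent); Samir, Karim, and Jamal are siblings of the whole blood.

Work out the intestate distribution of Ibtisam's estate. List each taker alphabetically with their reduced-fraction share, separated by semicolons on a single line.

No spouse, descendants, or parent survives, so the estate passes to Ibtisam's siblings per stirpes.
Half-blood and whole-blood siblings take equally under the stated rule.
The estate is divided into 4 equal shares of 1/4 among Samir, Karim, Jamal, Dalia.
Samir is living and takes 1/4.
Karim is living and takes 1/4.
Jamal is living and takes 1/4.
Dalia predeceased; the 1/4 allotted to Dalia's branch passes to Dalia's issue by representation.
The 1/4 is divided into 3 equal shares of 1/12 among Ghada, Bashir, Umar.
Ghada is living and takes 1/12.
Bashir is living and takes 1/12.
Umar is living and takes 1/12.

Bashir 1/12; Ghada 1/12; Jamal 1/4; Karim 1/4; Samir 1/4; Umar 1/12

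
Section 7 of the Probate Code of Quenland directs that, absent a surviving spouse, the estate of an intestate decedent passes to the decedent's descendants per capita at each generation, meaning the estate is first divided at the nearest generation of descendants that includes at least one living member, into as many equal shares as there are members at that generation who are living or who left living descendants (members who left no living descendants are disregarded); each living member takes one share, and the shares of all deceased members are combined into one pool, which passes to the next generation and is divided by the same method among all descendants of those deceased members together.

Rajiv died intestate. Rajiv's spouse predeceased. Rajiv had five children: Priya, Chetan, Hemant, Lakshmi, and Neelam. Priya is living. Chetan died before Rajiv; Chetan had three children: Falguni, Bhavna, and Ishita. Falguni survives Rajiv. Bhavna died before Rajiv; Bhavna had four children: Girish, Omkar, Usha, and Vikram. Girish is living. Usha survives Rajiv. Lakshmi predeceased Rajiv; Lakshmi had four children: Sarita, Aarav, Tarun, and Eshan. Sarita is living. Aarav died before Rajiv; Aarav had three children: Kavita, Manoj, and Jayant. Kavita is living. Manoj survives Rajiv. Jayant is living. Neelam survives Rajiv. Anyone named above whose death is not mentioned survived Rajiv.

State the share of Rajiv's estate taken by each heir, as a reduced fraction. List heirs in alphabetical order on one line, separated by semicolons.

Eshan 2/35; Falguni 2/35; Girish 4/245; Hemant 1/5; Ishita 2/35; Jayant 4/245; Kavita 4/245; Manoj 4/245; Neelam 1/5; Omkar 4/245; Priya 1/5; Sarita 2/35; Tarun 2/35; Usha 4/245; Vikram 4/245

There is no surviving spouse, so the entire estate passes to Rajiv's descendants per capita at each generation.
At generation 1 (Priya, Chetan, Hemant, Lakshmi, Neelam) there are 5 shares of (1)/5 = 1/5 each.
Living: Priya, Hemant, and Neelam — each takes 1/5.
Deceased: Chetan and Lakshmi. Their combined 2/5 is pooled and carried to generation 2.
At generation 2 (Falguni, Bhavna, Ishita, Sarita, Aarav, Tarun, Eshan) there are 7 shares of (2/5)/7 = 2/35 each.
Living: Falguni, Ishita, Sarita, Tarun, and Eshan — each takes 2/35.
Deceased: Bhavna and Aarav. Their combined 4/35 is pooled and carried to generation 3.
At generation 3 (Girish, Omkar, Usha, Vikram, Kavita, Manoj, Jayant) there are 7 shares of (4/35)/7 = 4/245 each.
Living: Girish, Omkar, Usha, Vikram, Kavita, Manoj, and Jayant — each takes 4/245.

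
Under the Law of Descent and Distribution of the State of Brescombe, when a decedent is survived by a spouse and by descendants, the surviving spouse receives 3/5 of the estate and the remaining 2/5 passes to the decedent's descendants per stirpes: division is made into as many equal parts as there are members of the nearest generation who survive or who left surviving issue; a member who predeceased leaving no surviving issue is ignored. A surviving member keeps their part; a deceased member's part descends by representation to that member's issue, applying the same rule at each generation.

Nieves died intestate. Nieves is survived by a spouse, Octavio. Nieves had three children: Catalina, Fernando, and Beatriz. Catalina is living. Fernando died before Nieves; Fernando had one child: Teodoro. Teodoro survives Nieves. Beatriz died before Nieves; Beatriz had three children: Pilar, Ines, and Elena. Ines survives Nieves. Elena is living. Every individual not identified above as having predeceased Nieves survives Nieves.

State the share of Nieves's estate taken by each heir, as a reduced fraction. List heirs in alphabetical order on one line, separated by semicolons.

Octavio, as surviving spouse, takes 3/5.
The remaining 2/5 passes to Nieves's descendants per stirpes.
The 2/5 is divided into 3 equal shares of 2/15 among Catalina, Fernando, Beatriz.
Catalina is living and takes 2/15.
Fernando predeceased; the 2/15 allotted to Fernando's branch passes to Fernando's issue by representation.
Teodoro is the sole taker at this level and receives the full 2/15.
Beatriz predeceased; the 2/15 allotted to Beatriz's branch passes to Beatriz's issue by representation.
The 2/15 is divided into 3 equal shares of 2/45 among Pilar, Ines, Elena.
Pilar is living and takes 2/45.
Ines is living and takes 2/45.
Elena is living and takes 2/45.

Catalina 2/15; Elena 2/45; Ines 2/45; Octavio 3/5; Pilar 2/45; Teodoro 2/15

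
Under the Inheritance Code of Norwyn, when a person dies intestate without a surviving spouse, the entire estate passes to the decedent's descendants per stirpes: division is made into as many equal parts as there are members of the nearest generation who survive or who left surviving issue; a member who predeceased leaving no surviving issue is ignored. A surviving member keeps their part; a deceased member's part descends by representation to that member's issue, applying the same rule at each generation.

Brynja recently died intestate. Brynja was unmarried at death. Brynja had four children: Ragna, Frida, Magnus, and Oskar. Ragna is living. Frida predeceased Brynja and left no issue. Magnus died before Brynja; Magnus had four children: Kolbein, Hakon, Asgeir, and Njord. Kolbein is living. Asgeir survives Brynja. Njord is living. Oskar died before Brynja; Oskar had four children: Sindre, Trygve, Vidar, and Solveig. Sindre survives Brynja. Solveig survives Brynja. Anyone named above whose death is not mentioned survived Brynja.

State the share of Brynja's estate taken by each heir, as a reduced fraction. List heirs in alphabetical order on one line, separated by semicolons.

Asgeir 1/12; Hakon 1/12; Kolbein 1/12; Njord 1/12; Ragna 1/3; Sindre 1/12; Solveig 1/12; Trygve 1/12; Vidar 1/12

There is no surviving spouse, so the entire estate passes to Brynja's descendants per stirpes.
Frida left no surviving issue, so that branch lapses and is disregarded.
The estate is divided into 3 equal shares of 1/3 among Ragna, Magnus, Oskar.
Ragna is living and takes 1/3.
Magnus predeceased; the 1/3 allotted to Magnus's branch passes to Magnus's issue by representation.
The 1/3 is divided into 4 equal shares of 1/12 among Kolbein, Hakon, Asgeir, Njord.
Kolbein is living and takes 1/12.
Hakon is living and takes 1/12.
Asgeir is living and takes 1/12.
Njord is living and takes 1/12.
Oskar predeceased; the 1/3 allotted to Oskar's branch passes to Oskar's issue by representation.
The 1/3 is divided into 4 equal shares of 1/12 among Sindre, Trygve, Vidar, Solveig.
Sindre is living and takes 1/12.
Trygve is living and takes 1/12.
Vidar is living and takes 1/12.
Solveig is living and takes 1/12.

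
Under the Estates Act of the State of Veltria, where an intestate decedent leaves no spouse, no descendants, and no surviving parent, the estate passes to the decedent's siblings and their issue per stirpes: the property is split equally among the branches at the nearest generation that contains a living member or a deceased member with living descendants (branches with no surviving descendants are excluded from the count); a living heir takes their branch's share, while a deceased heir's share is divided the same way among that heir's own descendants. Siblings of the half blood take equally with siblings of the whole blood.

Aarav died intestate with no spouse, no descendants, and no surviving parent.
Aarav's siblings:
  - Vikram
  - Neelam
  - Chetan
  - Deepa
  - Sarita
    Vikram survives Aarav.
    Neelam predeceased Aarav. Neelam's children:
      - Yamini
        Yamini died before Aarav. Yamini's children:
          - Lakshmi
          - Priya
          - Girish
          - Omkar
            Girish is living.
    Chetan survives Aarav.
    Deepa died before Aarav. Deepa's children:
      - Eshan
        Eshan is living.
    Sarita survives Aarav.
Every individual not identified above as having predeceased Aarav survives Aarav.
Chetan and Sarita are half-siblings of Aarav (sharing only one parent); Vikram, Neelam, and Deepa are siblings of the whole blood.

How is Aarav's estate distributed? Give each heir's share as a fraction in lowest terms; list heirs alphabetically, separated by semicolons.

Chetan 1/5; Eshan 1/5; Girish 1/20; Lakshmi 1/20; Omkar 1/20; Priya 1/20; Sarita 1/5; Vikram 1/5

No spouse, descendants, or parent survives, so the estate passes to Aarav's siblings per stirpes.
Half-blood and whole-blood siblings take equally under the stated rule.
The estate is divided into 5 equal shares of 1/5 among Vikram, Neelam, Chetan, Deepa, Sarita.
Vikram is living and takes 1/5.
Neelam predeceased; the 1/5 allotted to Neelam's branch passes to Neelam's issue by representation.
Yamini's line is the sole branch at this level, so the full 1/5 passes to Yamini's issue by representation.
The 1/5 is divided into 4 equal shares of 1/20 among Lakshmi, Priya, Girish, Omkar.
Lakshmi is living and takes 1/20.
Priya is living and takes 1/20.
Girish is living and takes 1/20.
Omkar is living and takes 1/20.
Chetan is living and takes 1/5.
Deepa predeceased; the 1/5 allotted to Deepa's branch passes to Deepa's issue by representation.
Eshan is the sole taker at this level and receives the full 1/5.
Sarita is living and takes 1/5.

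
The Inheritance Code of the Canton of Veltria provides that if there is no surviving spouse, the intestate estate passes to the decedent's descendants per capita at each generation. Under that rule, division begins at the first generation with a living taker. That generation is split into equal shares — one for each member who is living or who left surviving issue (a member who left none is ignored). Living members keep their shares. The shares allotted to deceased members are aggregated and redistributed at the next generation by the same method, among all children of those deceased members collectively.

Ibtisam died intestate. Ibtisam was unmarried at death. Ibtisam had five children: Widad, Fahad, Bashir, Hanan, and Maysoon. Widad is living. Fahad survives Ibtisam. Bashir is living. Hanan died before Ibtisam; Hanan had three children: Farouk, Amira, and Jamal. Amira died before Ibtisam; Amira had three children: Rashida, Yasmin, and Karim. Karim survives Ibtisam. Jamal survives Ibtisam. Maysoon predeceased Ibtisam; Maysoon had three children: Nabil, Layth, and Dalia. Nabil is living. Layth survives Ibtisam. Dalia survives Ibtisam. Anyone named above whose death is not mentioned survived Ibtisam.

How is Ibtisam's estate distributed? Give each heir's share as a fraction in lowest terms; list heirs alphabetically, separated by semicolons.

There is no surviving spouse, so the entire estate passes to Ibtisam's descendants per capita at each generation.
At generation 1 (Widad, Fahad, Bashir, Hanan, Maysoon) there are 5 shares of (1)/5 = 1/5 each.
Living: Widad, Fahad, and Bashir — each takes 1/5.
Deceased: Hanan and Maysoon. Their combined 2/5 is pooled and carried to generation 2.
At generation 2 (Farouk, Amira, Jamal, Nabil, Layth, Dalia) there are 6 shares of (2/5)/6 = 1/15 each.
Living: Farouk, Jamal, Nabil, Layth, and Dalia — each takes 1/15.
Deceased: Amira. That 1/15 share is carried to generation 3.
At generation 3 (Rashida, Yasmin, Karim) there are 3 shares of (1/15)/3 = 1/45 each.
Living: Rashida, Yasmin, and Karim — each takes 1/45.

Bashir 1/5; Dalia 1/15; Fahad 1/5; Farouk 1/15; Jamal 1/15; Karim 1/45; Layth 1/15; Nabil 1/15; Rashida 1/45; Widad 1/5; Yasmin 1/45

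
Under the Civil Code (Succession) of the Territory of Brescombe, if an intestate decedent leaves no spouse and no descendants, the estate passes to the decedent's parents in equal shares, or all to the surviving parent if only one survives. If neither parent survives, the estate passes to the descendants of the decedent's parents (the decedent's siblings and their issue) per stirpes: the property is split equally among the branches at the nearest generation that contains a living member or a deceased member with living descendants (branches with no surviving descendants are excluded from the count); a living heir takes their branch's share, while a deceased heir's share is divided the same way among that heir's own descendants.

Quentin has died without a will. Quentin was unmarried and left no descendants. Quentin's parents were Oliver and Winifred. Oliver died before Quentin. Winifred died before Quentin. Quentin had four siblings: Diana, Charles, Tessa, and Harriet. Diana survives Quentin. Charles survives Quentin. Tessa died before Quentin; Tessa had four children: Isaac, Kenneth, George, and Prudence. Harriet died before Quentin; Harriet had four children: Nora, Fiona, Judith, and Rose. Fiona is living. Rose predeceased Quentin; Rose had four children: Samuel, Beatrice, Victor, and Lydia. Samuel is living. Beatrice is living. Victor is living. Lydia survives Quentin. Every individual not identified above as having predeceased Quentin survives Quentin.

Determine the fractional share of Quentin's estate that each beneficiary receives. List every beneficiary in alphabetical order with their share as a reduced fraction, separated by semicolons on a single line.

Neither parent survives and there are no descendants, so the estate passes to Quentin's siblings and their issue per stirpes.
The estate is divided into 4 equal shares of 1/4 among Diana, Charles, Tessa, Harriet.
Diana is living and takes 1/4.
Charles is living and takes 1/4.
Tessa predeceased; the 1/4 allotted to Tessa's branch passes to Tessa's issue by representation.
The 1/4 is divided into 4 equal shares of 1/16 among Isaac, Kenneth, George, Prudence.
Isaac is living and takes 1/16.
Kenneth is living and takes 1/16.
George is living and takes 1/16.
Prudence is living and takes 1/16.
Harriet predeceased; the 1/4 allotted to Harriet's branch passes to Harriet's issue by representation.
The 1/4 is divided into 4 equal shares of 1/16 among Nora, Fiona, Judith, Rose.
Nora is living and takes 1/16.
Fiona is living and takes 1/16.
Judith is living and takes 1/16.
Rose predeceased; the 1/16 allotted to Rose's branch passes to Rose's issue by representation.
The 1/16 is divided into 4 equal shares of 1/64 among Samuel, Beatrice, Victor, Lydia.
Samuel is living and takes 1/64.
Beatrice is living and takes 1/64.
Victor is living and takes 1/64.
Lydia is living and takes 1/64.

Beatrice 1/64; Charles 1/4; Diana 1/4; Fiona 1/16; George 1/16; Isaac 1/16; Judith 1/16; Kenneth 1/16; Lydia 1/64; Nora 1/16; Prudence 1/16; Samuel 1/64; Victor 1/64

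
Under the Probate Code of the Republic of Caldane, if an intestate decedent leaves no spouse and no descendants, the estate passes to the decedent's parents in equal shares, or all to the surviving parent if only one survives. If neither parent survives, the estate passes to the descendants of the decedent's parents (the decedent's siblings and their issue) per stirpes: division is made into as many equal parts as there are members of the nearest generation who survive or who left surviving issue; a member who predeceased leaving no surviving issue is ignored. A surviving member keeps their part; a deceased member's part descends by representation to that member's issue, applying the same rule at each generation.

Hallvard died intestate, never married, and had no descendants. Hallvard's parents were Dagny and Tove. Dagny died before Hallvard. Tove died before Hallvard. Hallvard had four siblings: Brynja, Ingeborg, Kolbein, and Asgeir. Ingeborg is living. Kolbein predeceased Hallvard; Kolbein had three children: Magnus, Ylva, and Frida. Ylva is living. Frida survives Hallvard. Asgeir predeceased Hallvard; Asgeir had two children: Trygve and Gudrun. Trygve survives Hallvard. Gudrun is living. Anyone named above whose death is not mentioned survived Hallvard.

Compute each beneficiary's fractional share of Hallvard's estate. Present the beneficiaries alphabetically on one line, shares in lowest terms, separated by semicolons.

Brynja 1/4; Frida 1/12; Gudrun 1/8; Ingeborg 1/4; Magnus 1/12; Trygve 1/8; Ylva 1/12

Neither parent survives and there are no descendants, so the estate passes to Hallvard's siblings and their issue per stirpes.
The estate is divided into 4 equal shares of 1/4 among Brynja, Ingeborg, Kolbein, Asgeir.
Brynja is living and takes 1/4.
Ingeborg is living and takes 1/4.
Kolbein predeceased; the 1/4 allotted to Kolbein's branch passes to Kolbein's issue by representation.
The 1/4 is divided into 3 equal shares of 1/12 among Magnus, Ylva, Frida.
Magnus is living and takes 1/12.
Ylva is living and takes 1/12.
Frida is living and takes 1/12.
Asgeir predeceased; the 1/4 allotted to Asgeir's branch passes to Asgeir's issue by representation.
The 1/4 is divided into 2 equal shares of 1/8 among Trygve, Gudrun.
Trygve is living and takes 1/8.
Gudrun is living and takes 1/8.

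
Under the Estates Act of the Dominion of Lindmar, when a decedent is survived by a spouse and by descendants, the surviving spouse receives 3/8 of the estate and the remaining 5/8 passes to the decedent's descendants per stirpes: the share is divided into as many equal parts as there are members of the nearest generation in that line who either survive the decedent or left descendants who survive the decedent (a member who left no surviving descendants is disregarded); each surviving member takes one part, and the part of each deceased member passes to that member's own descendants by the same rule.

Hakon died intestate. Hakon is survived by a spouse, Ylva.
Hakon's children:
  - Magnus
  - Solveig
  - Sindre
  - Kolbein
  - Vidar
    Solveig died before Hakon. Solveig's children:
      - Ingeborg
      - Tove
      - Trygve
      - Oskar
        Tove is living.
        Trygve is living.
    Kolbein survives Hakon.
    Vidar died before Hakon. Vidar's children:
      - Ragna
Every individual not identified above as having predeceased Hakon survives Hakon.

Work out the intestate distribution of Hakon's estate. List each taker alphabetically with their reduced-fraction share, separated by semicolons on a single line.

Ylva, as surviving spouse, takes 3/8.
The remaining 5/8 passes to Hakon's descendants per stirpes.
The 5/8 is divided into 5 equal shares of 1/8 among Magnus, Solveig, Sindre, Kolbein, Vidar.
Magnus is living and takes 1/8.
Solveig predeceased; the 1/8 allotted to Solveig's branch passes to Solveig's issue by representation.
The 1/8 is divided into 4 equal shares of 1/32 among Ingeborg, Tove, Trygve, Oskar.
Ingeborg is living and takes 1/32.
Tove is living and takes 1/32.
Trygve is living and takes 1/32.
Oskar is living and takes 1/32.
Sindre is living and takes 1/8.
Kolbein is living and takes 1/8.
Vidar predeceased; the 1/8 allotted to Vidar's branch passes to Vidar's issue by representation.
Ragna is the sole taker at this level and receives the full 1/8.

Ingeborg 1/32; Kolbein 1/8; Magnus 1/8; Oskar 1/32; Ragna 1/8; Sindre 1/8; Tove 1/32; Trygve 1/32; Ylva 3/8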